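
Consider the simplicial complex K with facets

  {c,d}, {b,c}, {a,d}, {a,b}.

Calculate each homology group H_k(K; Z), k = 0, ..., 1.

H_0 = Z,  H_1 = Z.

Order the vertices as a < b < c < d. Listing each simplex with vertices in this order, K has dimension 1 with simplices:

  0-simplices (4): a, b, c, d
  1-simplices (4): ab, ad, bc, cd

so the chain groups are C_0 ≅ Z^4, C_1 ≅ Z^4.

The boundary map ∂_1: C_1 → C_0 is given by ∂[p,q] = [q] − [p].
This gives a 4×4 integer matrix of rank 3; reducing to Smith normal form yields diagonal entries (1,1,1).

Reading off H_k = ker ∂_k / im ∂_{k+1}:

  H_0: rank C_0 − rank ∂_1 = 4 − 3 = 1, and the invariant factors of ∂_1 are all 1, so H_0 ≅ Z.
  H_1: rank ker ∂_1 − rank ∂_2 = (4 − 3) − 0 = 1, and there is no ∂_2, so H_1 ≅ Z.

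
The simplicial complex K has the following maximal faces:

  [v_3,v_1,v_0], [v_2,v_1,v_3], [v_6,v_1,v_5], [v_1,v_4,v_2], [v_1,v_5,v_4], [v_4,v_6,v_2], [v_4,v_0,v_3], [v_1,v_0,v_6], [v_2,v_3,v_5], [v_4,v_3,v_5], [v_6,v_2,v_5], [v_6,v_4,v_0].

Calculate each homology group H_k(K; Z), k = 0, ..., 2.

Order the vertices as v_0 < v_1 < v_2 < v_3 < v_4 < v_5 < v_6. Listing each simplex with vertices in this order, K has dimension 2 with simplices:

  0-simplices (7): [v_0], [v_1], [v_2], [v_3], [v_4], [v_5], [v_6]
  1-simplices (18): (18 of them)
  2-simplices (12): (12 of them)

Hence C_0 ≅ Z^7, C_1 ≅ Z^18, C_2 ≅ Z^12.

∂_1: C_1 → C_0 is given by ∂[p,q] = [q] − [p].
The resulting 7×18 matrix has rank 6, and its Smith normal form has invariant factors (1,1,1,1,1,1).

The boundary map ∂_2: C_2 → C_1 maps a triangle to the signed sum of its edges. For instance
  ∂[v_0,v_4,v_6] = [v_4,v_6] − [v_0,v_6] + [v_0,v_4],
  ∂[v_0,v_1,v_3] = [v_1,v_3] − [v_0,v_3] + [v_0,v_1].
This gives a 18×12 integer matrix of rank 12; reducing to Smith normal form yields diagonal entries (1,1,1,1,1,1,1,1,1,1,1,2).

From H_k ≅ ker(∂_k) / im(∂_{k+1}) we obtain:

  H_0: rank C_0 − rank ∂_1 = 7 − 6 = 1, and the invariant factors of ∂_1 are all 1, so H_0 ≅ Z.
  H_1: rank ker ∂_1 − rank ∂_2 = (18 − 6) − 12 = 0, and ∂_2 has invariant factor 2 > 1, so H_1 ≅ Z/2.
  H_2: rank ker ∂_2 − rank ∂_3 = (12 − 12) − 0 = 0, and there is no ∂_3, so H_2 ≅ 0.

H_0 ≅ Z,  H_1 ≅ Z/2,  H_2 = 0.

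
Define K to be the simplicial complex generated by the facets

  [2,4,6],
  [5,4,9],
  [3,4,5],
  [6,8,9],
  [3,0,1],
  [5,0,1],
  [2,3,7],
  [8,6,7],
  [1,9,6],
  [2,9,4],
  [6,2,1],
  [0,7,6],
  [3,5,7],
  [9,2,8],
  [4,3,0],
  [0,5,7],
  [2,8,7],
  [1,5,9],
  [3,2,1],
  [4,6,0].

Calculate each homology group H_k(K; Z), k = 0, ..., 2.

H_0 = Z,  H_1 = Z ⊕ Z/2,  H_2 = 0.

Take the total order 0 < 1 < 2 < 3 < 4 < 5 < 6 < 7 < 8 < 9 on the vertex set. Then K (dimension 2) consists of the simplices:

  0-simplices (10): [0], [1], [2], [3], [4], [5], [6], [7], [8], [9]
  1-simplices (30): (30 of them)
  2-simplices (20): (20 of them)

Hence C_0 ≅ Z^10, C_1 ≅ Z^30, C_2 ≅ Z^20.

The boundary map ∂_1: C_1 → C_0 sends each edge [p,q] (with p < q) to q − p.
This gives a 10×30 integer matrix of rank 9; reducing to Smith normal form yields diagonal entries (1,1,1,1,1,1,1,1,1).

∂_2: C_2 → C_1 acts by ∂[p,q,r] = [q,r] − [p,r] + [p,q]. For instance
  ∂[2,8,9] = [8,9] − [2,9] + [2,8],
  ∂[0,4,6] = [4,6] − [0,6] + [0,4].
As a 30×20 matrix over Z this has rank 20, with invariant factors (1,1,1,1,1,1,1,1,1,1,1,1,1,1,1,1,1,1,1,2).

Reading off H_k = ker ∂_k / im ∂_{k+1}:

  H_0: rank C_0 − rank ∂_1 = 10 − 9 = 1, and the invariant factors of ∂_1 are all 1, so H_0 ≅ Z.
  H_1: rank ker ∂_1 − rank ∂_2 = (30 − 9) − 20 = 1, and ∂_2 has invariant factor 2 > 1, so H_1 ≅ Z ⊕ Z/2.
  H_2: rank ker ∂_2 − rank ∂_3 = (20 − 20) − 0 = 0, and there is no ∂_3, so H_2 ≅ 0.

(K is a triangulation of the Klein bottle.)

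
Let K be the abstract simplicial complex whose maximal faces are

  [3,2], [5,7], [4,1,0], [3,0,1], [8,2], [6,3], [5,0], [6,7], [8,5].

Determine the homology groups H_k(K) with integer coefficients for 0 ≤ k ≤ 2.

H_0 ≅ Z,  H_1 ≅ Z^2,  H_2 = 0.

Order the vertices as 0 < 1 < 2 < 3 < 4 < 5 < 6 < 7 < 8. Listing each simplex with vertices in this order, K has dimension 2 with simplices:

  0-simplices (9): [0], [1], [2], [3], [4], [5], [6], [7], [8]
  1-simplices (12): [0,1], [0,3], [0,4], [0,5], [1,3], [1,4], [2,3], [2,8], [3,6], [5,7], [5,8], [6,7]
  2-simplices (2): [0,1,3], [0,1,4]

so the chain groups are C_0 ≅ Z^9, C_1 ≅ Z^12, C_2 ≅ Z^2.

∂_1: C_1 → C_0 maps an edge to its endpoints' difference, ∂[p,q] = q − p. For instance
  ∂[1,3] = [3] − [1].
This gives a 9×12 integer matrix of rank 8; reducing to Smith normal form yields diagonal entries (1,1,1,1,1,1,1,1).

∂_2: C_2 → C_1 acts by ∂[p,q,r] = [q,r] − [p,r] + [p,q]. For instance
  ∂[0,1,3] = [1,3] − [0,3] + [0,1],
  ∂[0,1,4] = [1,4] − [0,4] + [0,1].
As a 12×2 matrix over Z this has rank 2, with invariant factors (1,1).

Computing H_k = (kernel of ∂_k) / (image of ∂_{k+1}):

  H_0: rank C_0 − rank ∂_1 = 9 − 8 = 1, and the invariant factors of ∂_1 are all 1, so H_0 = Z.
  H_1: rank ker ∂_1 − rank ∂_2 = (12 − 8) − 2 = 2, and the invariant factors of ∂_2 are all 1, so H_1 = Z^2.
  H_2: rank ker ∂_2 − rank ∂_3 = (2 − 2) − 0 = 0, and there is no ∂_3, so H_2 = 0.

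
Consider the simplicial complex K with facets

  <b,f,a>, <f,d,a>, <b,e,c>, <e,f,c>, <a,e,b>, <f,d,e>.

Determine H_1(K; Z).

K has 6 vertices, 12 edges, 6 triangles.
rank ∂_1 = 5, rank ∂_2 = 6 ⇒ b_1 = 12 − 5 − 6 = 1; all invariant factors of ∂_2 are 1 so no torsion. So H_1 = Z.

H_1 = Z.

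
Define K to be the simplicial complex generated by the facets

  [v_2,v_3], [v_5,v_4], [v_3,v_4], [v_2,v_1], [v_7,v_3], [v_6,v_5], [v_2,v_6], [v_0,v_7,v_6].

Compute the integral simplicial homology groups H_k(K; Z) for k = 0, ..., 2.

H_0 = Z,  H_1 = Z^2,  H_2 = 0.

K has 8 vertices, 10 edges, 1 triangle.
rank ∂_0 = 0, rank ∂_1 = 7 ⇒ b_0 = 8 − 0 − 7 = 1; all invariant factors of ∂_1 are 1 so no torsion. So H_0 ≅ Z.
rank ∂_1 = 7, rank ∂_2 = 1 ⇒ b_1 = 10 − 7 − 1 = 2; all invariant factors of ∂_2 are 1 so no torsion. So H_1 ≅ Z^2.
rank ∂_2 = 1, rank ∂_3 = 0 ⇒ b_2 = 1 − 1 − 0 = 0. So H_2 ≅ 0.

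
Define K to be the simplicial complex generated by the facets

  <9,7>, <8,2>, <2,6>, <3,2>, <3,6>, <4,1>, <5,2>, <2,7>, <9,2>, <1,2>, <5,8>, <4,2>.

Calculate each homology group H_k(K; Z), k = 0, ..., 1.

H_0 ≅ Z,  H_1 ≅ Z^4.

Fix the vertex order 1 < 2 < 3 < 4 < 5 < 6 < 7 < 8 < 9 and write every simplex with vertices in increasing order. Then dim K = 1 and the simplices of K are:

  0-simplices (9): [1], [2], [3], [4], [5], [6], [7], [8], [9]
  1-simplices (12): [1,2], [1,4], [2,3], [2,4], [2,5], [2,6], [2,7], [2,8], [2,9], [3,6], [5,8], [7,9]

Hence C_0 ≅ Z^9, C_1 ≅ Z^12.

Boundary ∂_1: C_1 → C_0 maps an edge to its endpoints' difference, ∂[p,q] = q − p. For instance
  ∂[2,7] = [7] − [2].
The resulting 9×12 matrix has rank 8, and its Smith normal form has invariant factors (1,1,1,1,1,1,1,1).

Reading off H_k = ker ∂_k / im ∂_{k+1}:

  H_0: rank C_0 − rank ∂_1 = 9 − 8 = 1, and the invariant factors of ∂_1 are all 1, so H_0 ≅ Z.
  H_1: rank ker ∂_1 − rank ∂_2 = (12 − 8) − 0 = 4, and there is no ∂_2, so H_1 ≅ Z^4.

As a check, the Euler characteristic is 9 − 12 = -3, which agrees with 1 − 4 = -3.
(K is a triangulation of a wedge of 4 circles.)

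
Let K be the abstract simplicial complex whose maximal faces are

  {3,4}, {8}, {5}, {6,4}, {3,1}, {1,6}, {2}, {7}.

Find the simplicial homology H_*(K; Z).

H_0 = Z^5,  H_1 = Z.

Order the vertices as 1 < 2 < 3 < 4 < 5 < 6 < 7 < 8. Listing each simplex with vertices in this order, K has dimension 1 with simplices:

  0-simplices (8): [1], [2], [3], [4], [5], [6], [7], [8]
  1-simplices (4): [1,3], [1,6], [3,4], [4,6]

giving chain groups C_0 ≅ Z^8, C_1 ≅ Z^4.

The boundary map ∂_1: C_1 → C_0 is given by ∂[p,q] = [q] − [p]. For instance
  ∂[3,4] = [4] − [3].
As a 8×4 matrix over Z this has rank 3, with invariant factors (1,1,1).

Computing H_k = (kernel of ∂_k) / (image of ∂_{k+1}):

  H_0: rank C_0 − rank ∂_1 = 8 − 3 = 5, and the invariant factors of ∂_1 are all 1, so H_0 ≅ Z^5.
  H_1: rank ker ∂_1 − rank ∂_2 = (4 − 3) − 0 = 1, and there is no ∂_2, so H_1 ≅ Z.

As a check, the Euler characteristic is 8 − 4 = 4, which agrees with 5 − 1 = 4.
(K is a triangulation of the disjoint union of the circle S^1 and a set of 4 points.)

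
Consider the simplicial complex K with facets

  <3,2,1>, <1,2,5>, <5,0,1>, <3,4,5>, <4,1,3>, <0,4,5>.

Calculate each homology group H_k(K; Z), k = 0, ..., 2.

Fix the vertex order 0 < 1 < 2 < 3 < 4 < 5 and write every simplex with vertices in increasing order. Then dim K = 2 and the simplices of K are:

  0-simplices (6): [0], [1], [2], [3], [4], [5]
  1-simplices (12): [0,1], [0,4], [0,5], [1,2], [1,3], [1,4], [1,5], [2,3], [2,5], [3,4], [3,5], [4,5]
  2-simplices (6): [0,1,5], [0,4,5], [1,2,3], [1,2,5], [1,3,4], [3,4,5]

giving chain groups C_0 ≅ Z^6, C_1 ≅ Z^12, C_2 ≅ Z^6.

The boundary map ∂_1: C_1 → C_0 is given by ∂[p,q] = [q] − [p].
This gives a 6×12 integer matrix of rank 5; reducing to Smith normal form yields diagonal entries (1,1,1,1,1).

Boundary ∂_2: C_2 → C_1 sends each 2-simplex [p,q,r] to [q,r] − [p,r] + [p,q]. For instance
  ∂[1,2,3] = [2,3] − [1,3] + [1,2],
  ∂[1,2,5] = [2,5] − [1,5] + [1,2].
This gives a 12×6 integer matrix of rank 6; reducing to Smith normal form yields diagonal entries (1,1,1,1,1,1).

From H_k ≅ ker(∂_k) / im(∂_{k+1}) we obtain:

  H_0: rank C_0 − rank ∂_1 = 6 − 5 = 1, and the invariant factors of ∂_1 are all 1, so H_0 ≅ Z.
  H_1: rank ker ∂_1 − rank ∂_2 = (12 − 5) − 6 = 1, and the invariant factors of ∂_2 are all 1, so H_1 ≅ Z.
  H_2: rank ker ∂_2 − rank ∂_3 = (6 − 6) − 0 = 0, and there is no ∂_3, so H_2 ≅ 0.

H_0 ≅ Z,  H_1 ≅ Z,  H_2 = 0.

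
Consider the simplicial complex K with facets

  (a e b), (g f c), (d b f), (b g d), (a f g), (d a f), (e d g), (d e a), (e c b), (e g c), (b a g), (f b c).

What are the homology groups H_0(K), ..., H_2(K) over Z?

H_0 = Z,  H_1 = Z_2,  H_2 = 0.

Take the total order a < b < c < d < e < f < g on the vertex set. Then K (dimension 2) consists of the simplices:

  0-simplices (7): a, b, c, d, e, f, g
  1-simplices (18): ab, ad, ae, af, ag, bc, bd, be, bf, bg, ce, cf, cg, de, df, dg, eg, fg
  2-simplices (12): abe, abg, ade, adf, afg, bce, bcf, bdf, bdg, ceg, cfg, deg

Hence C_0 ≅ Z^7, C_1 ≅ Z^18, C_2 ≅ Z^12.

The boundary map ∂_1: C_1 → C_0 sends each edge [p,q] (with p < q) to q − p.
As a 7×18 matrix over Z this has rank 6, with invariant factors (1,1,1,1,1,1).

The boundary map ∂_2: C_2 → C_1 maps a triangle to the signed sum of its edges. For instance
  ∂abe = be − ae + ab,
  ∂bdf = df − bf + bd.
As a 18×12 matrix over Z this has rank 12, with invariant factors (1,1,1,1,1,1,1,1,1,1,1,2).

Computing H_k = (kernel of ∂_k) / (image of ∂_{k+1}):

  H_0: rank C_0 − rank ∂_1 = 7 − 6 = 1, and the invariant factors of ∂_1 are all 1, so H_0 = Z.
  H_1: rank ker ∂_1 − rank ∂_2 = (18 − 6) − 12 = 0, and ∂_2 has invariant factor 2 > 1, so H_1 = Z_2.
  H_2: rank ker ∂_2 − rank ∂_3 = (12 − 12) − 0 = 0, and there is no ∂_3, so H_2 = 0.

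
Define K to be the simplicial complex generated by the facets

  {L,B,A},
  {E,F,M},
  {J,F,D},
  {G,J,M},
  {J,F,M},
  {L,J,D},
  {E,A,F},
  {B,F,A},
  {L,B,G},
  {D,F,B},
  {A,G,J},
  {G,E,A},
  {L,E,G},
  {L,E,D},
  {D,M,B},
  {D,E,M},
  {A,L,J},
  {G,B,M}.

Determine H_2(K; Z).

H_2 = 0.

Take the total order A < B < D < E < F < G < J < L < M on the vertex set. Then K (dimension 2) consists of the simplices:

  0-simplices (9): A, B, D, E, F, G, J, L, M
  1-simplices (27): AB, AE, AF, AG, AJ, AL, BD, BF, BG, BL, BM, DE, DF, DJ, DL, DM, EF, EG, EL, EM, FJ, FM, GJ, GL, GM, JL, JM
  2-simplices (18): ABF, ABL, AEF, AEG, AGJ, AJL, BDF, BDM, BGL, BGM, DEL, DEM, DFJ, DJL, EFM, EGL, FJM, GJM

so the chain groups are C_0 ≅ Z^9, C_1 ≅ Z^27, C_2 ≅ Z^18.

Boundary ∂_1: C_1 → C_0 is given by ∂[p,q] = [q] − [p]. For instance
  ∂DL = L − D.
This gives a 9×27 integer matrix of rank 8; reducing to Smith normal form yields diagonal entries (1,1,1,1,1,1,1,1).

The boundary map ∂_2: C_2 → C_1 maps a triangle to the signed sum of its edges. For instance
  ∂AJL = JL − AL + AJ,
  ∂DFJ = FJ − DJ + DF.
The resulting 27×18 matrix has rank 18, and its Smith normal form has invariant factors (1,1,1,1,1,1,1,1,1,1,1,1,1,1,1,1,1,2).

Now H_k = ker ∂_k / im ∂_{k+1}, so:

  H_2: rank ker ∂_2 − rank ∂_3 = (18 − 18) − 0 = 0, and there is no ∂_3, so H_2 = 0.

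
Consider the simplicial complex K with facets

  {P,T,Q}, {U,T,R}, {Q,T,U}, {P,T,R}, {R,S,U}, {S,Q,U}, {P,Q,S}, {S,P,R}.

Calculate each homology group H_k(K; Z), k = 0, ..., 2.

H_0 = Z,  H_1 = 0,  H_2 = Z.

We work with the vertex ordering P < Q < R < S < T < U. The simplices of K, each written with vertices in increasing order, are:

  0-simplices (6): P, Q, R, S, T, U
  1-simplices (12): PQ, PR, PS, PT, QS, QT, QU, RS, RT, RU, SU, TU
  2-simplices (8): PQS, PQT, PRS, PRT, QSU, QTU, RSU, RTU

so the chain groups are C_0 ≅ Z^6, C_1 ≅ Z^12, C_2 ≅ Z^8.

The boundary map ∂_1: C_1 → C_0 maps an edge to its endpoints' difference, ∂[p,q] = q − p.
This gives a 6×12 integer matrix of rank 5; reducing to Smith normal form yields diagonal entries (1,1,1,1,1).

The boundary map ∂_2: C_2 → C_1 sends each 2-simplex [p,q,r] to [q,r] − [p,r] + [p,q]. For instance
  ∂PQS = QS − PS + PQ,
  ∂QTU = TU − QU + QT.
The resulting 12×8 matrix has rank 7, and its Smith normal form has invariant factors (1,1,1,1,1,1,1).

From H_k ≅ ker(∂_k) / im(∂_{k+1}) we obtain:

  H_0: rank C_0 − rank ∂_1 = 6 − 5 = 1, and the invariant factors of ∂_1 are all 1, so H_0 = Z.
  H_1: rank ker ∂_1 − rank ∂_2 = (12 − 5) − 7 = 0, and the invariant factors of ∂_2 are all 1, so H_1 = 0.
  H_2: rank ker ∂_2 − rank ∂_3 = (8 − 7) − 0 = 1, and there is no ∂_3, so H_2 = Z.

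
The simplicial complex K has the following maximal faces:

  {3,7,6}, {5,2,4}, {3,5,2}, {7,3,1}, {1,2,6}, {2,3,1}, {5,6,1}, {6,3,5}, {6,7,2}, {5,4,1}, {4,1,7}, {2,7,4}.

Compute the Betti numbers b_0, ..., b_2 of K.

b_0 = 1, b_1 = 0, b_2 = 0.

Take the total order 1 < 2 < 3 < 4 < 5 < 6 < 7 on the vertex set. Then K (dimension 2) consists of the simplices:

  0-simplices (7): [1], [2], [3], [4], [5], [6], [7]
  1-simplices (18): [1,2], [1,3], [1,4], [1,5], [1,6], [1,7], [2,3], [2,4], [2,5], [2,6], [2,7], [3,5], [3,6], [3,7], [4,5], [4,7], [5,6], [6,7]
  2-simplices (12): [1,2,3], [1,2,6], [1,3,7], [1,4,5], [1,4,7], [1,5,6], [2,3,5], [2,4,5], [2,4,7], [2,6,7], [3,5,6], [3,6,7]

so the chain groups are C_0 ≅ Z^7, C_1 ≅ Z^18, C_2 ≅ Z^12.

∂_1: C_1 → C_0 is given by ∂[p,q] = [q] − [p]. For instance
  ∂[1,4] = [4] − [1].
This gives a 7×18 integer matrix of rank 6; reducing to Smith normal form yields diagonal entries (1,1,1,1,1,1).

The boundary map ∂_2: C_2 → C_1 sends each 2-simplex [p,q,r] to [q,r] − [p,r] + [p,q]. For instance
  ∂[3,5,6] = [5,6] − [3,6] + [3,5],
  ∂[1,4,5] = [4,5] − [1,5] + [1,4].
This gives a 18×12 integer matrix of rank 12; reducing to Smith normal form yields diagonal entries (1,1,1,1,1,1,1,1,1,1,1,2).

Reading off H_k = ker ∂_k / im ∂_{k+1}:

  H_0: rank C_0 − rank ∂_1 = 7 − 6 = 1, and the invariant factors of ∂_1 are all 1, so H_0 ≅ Z.
  H_1: rank ker ∂_1 − rank ∂_2 = (18 − 6) − 12 = 0, and ∂_2 has invariant factor 2 > 1, so H_1 ≅ Z/2.
  H_2: rank ker ∂_2 − rank ∂_3 = (12 − 12) − 0 = 0, and there is no ∂_3, so H_2 ≅ 0.

(K is a triangulation of the real projective plane RP^2.)

Hence the Betti numbers are b_0 = 1, b_1 = 0, b_2 = 0.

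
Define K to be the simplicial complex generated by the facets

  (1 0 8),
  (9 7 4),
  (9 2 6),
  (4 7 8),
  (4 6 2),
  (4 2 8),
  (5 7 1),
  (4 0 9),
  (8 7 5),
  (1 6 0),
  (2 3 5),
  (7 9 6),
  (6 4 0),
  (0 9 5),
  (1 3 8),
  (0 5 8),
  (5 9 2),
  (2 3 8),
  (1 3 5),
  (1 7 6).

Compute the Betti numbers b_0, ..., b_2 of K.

b_0 = 1, b_1 = 1, b_2 = 0.

K has 10 vertices, 30 edges, 20 triangles.
rank ∂_0 = 0, rank ∂_1 = 9 ⇒ b_0 = 10 − 0 − 9 = 1; all invariant factors of ∂_1 are 1 so no torsion. So H_0 = Z.
rank ∂_1 = 9, rank ∂_2 = 20 ⇒ b_1 = 30 − 9 − 20 = 1; ∂_2 has invariant factor(s) [2] giving torsion. So H_1 = Z ⊕ Z/2Z.
rank ∂_2 = 20, rank ∂_3 = 0 ⇒ b_2 = 20 − 20 − 0 = 0. So H_2 = 0.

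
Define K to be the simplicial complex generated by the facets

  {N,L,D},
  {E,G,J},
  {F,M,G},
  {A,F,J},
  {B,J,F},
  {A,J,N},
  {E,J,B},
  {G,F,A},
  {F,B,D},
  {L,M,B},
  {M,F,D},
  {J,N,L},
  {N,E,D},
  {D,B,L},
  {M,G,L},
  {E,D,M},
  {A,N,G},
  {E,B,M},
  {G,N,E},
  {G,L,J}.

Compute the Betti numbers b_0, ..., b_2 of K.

b_0 = 1, b_1 = 1, b_2 = 0.

Order the vertices as A < B < D < E < F < G < J < L < M < N. Listing each simplex with vertices in this order, K has dimension 2 with simplices:

  0-simplices (10): A, B, D, E, F, G, J, L, M, N
  1-simplices (30): AF, AG, AJ, AN, BD, BE, BF, BJ, BL, BM, DE, DF, DL, DM, DN, EG, EJ, EM, EN, FG, FJ, FM, GJ, GL, GM, GN, JL, JN, LM, LN
  2-simplices (20): AFG, AFJ, AGN, AJN, BDF, BDL, BEJ, BEM, BFJ, BLM, DEM, DEN, DFM, DLN, EGJ, EGN, FGM, GJL, GLM, JLN

Hence C_0 ≅ Z^10, C_1 ≅ Z^30, C_2 ≅ Z^20.

The boundary map ∂_1: C_1 → C_0 sends each edge [p,q] (with p < q) to q − p.
This gives a 10×30 integer matrix of rank 9; reducing to Smith normal form yields diagonal entries (1,1,1,1,1,1,1,1,1).

Boundary ∂_2: C_2 → C_1 sends each 2-simplex [p,q,r] to [q,r] − [p,r] + [p,q]. For instance
  ∂BDL = DL − BL + BD,
  ∂BEM = EM − BM + BE.
The 30×20 boundary matrix has rank 20 and Smith normal form diag(1,1,1,1,1,1,1,1,1,1,1,1,1,1,1,1,1,1,1,2).

Now H_k = ker ∂_k / im ∂_{k+1}, so:

  H_0: rank C_0 − rank ∂_1 = 10 − 9 = 1, and the invariant factors of ∂_1 are all 1, so H_0 ≅ Z.
  H_1: rank ker ∂_1 − rank ∂_2 = (30 − 9) − 20 = 1, and ∂_2 has invariant factor 2 > 1, so H_1 ≅ Z ⊕ Z/2.
  H_2: rank ker ∂_2 − rank ∂_3 = (20 − 20) − 0 = 0, and there is no ∂_3, so H_2 ≅ 0.

Hence the Betti numbers are b_0 = 1, b_1 = 1, b_2 = 0.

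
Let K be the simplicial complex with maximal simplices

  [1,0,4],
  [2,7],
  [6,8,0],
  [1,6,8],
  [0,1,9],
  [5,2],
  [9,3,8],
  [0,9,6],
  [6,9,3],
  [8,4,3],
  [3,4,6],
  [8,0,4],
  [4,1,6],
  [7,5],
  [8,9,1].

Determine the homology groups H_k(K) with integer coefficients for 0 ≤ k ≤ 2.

We work with the vertex ordering 0 < 1 < 2 < 3 < 4 < 5 < 6 < 7 < 8 < 9. The simplices of K, each written with vertices in increasing order, are:

  0-simplices (10): [0], [1], [2], [3], [4], [5], [6], [7], [8], [9]
  1-simplices (21): [0,1], [0,4], [0,6], [0,8], [0,9], [1,4], [1,6], [1,8], [1,9], [2,5], [2,7], [3,4], [3,6], [3,8], [3,9], [4,6], [4,8], [5,7], [6,8], [6,9], [8,9]
  2-simplices (12): [0,1,4], [0,1,9], [0,4,8], [0,6,8], [0,6,9], [1,4,6], [1,6,8], [1,8,9], [3,4,6], [3,4,8], [3,6,9], [3,8,9]

Hence C_0 ≅ Z^10, C_1 ≅ Z^21, C_2 ≅ Z^12.

The boundary map ∂_1: C_1 → C_0 sends each edge [p,q] (with p < q) to q − p.
The 10×21 boundary matrix has rank 8 and Smith normal form diag(1,1,1,1,1,1,1,1).

∂_2: C_2 → C_1 maps a triangle to the signed sum of its edges. For instance
  ∂[3,4,8] = [4,8] − [3,8] + [3,4],
  ∂[0,1,9] = [1,9] − [0,9] + [0,1].
As a 21×12 matrix over Z this has rank 12, with invariant factors (1,1,1,1,1,1,1,1,1,1,1,2).

Computing H_k = (kernel of ∂_k) / (image of ∂_{k+1}):

  H_0: rank C_0 − rank ∂_1 = 10 − 8 = 2, and the invariant factors of ∂_1 are all 1, so H_0 ≅ Z^2.
  H_1: rank ker ∂_1 − rank ∂_2 = (21 − 8) − 12 = 1, and ∂_2 has invariant factor 2 > 1, so H_1 ≅ Z ⊕ Z/2.
  H_2: rank ker ∂_2 − rank ∂_3 = (12 − 12) − 0 = 0, and there is no ∂_3, so H_2 ≅ 0.

(K is a triangulation of the disjoint union of the real projective plane RP^2 and the circle S^1.)

H_0 ≅ Z^2,  H_1 ≅ Z ⊕ Z/2,  H_2 = 0.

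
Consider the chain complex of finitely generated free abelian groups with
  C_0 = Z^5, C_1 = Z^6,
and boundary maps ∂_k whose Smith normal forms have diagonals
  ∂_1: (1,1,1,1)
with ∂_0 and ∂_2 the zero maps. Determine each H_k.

H_0 = Z,  H_1 = Z^2.

H_0: b_0 = 5 − 0 − 4 = 1; torsion from ∂_1 factors > 1: none. So H_0 = Z.
H_1: b_1 = 6 − 4 − 0 = 2; torsion from ∂_2 factors > 1: none. So H_1 = Z^2.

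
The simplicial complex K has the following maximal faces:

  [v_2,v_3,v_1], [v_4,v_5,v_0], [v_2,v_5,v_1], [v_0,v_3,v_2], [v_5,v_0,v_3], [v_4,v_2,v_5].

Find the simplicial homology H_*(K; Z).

H_0 ≅ Z,  H_1 ≅ Z,  H_2 = 0.

Fix the vertex order v_0 < v_1 < v_2 < v_3 < v_4 < v_5 and write every simplex with vertices in increasing order. Then dim K = 2 and the simplices of K are:

  0-simplices (6): [v_0], [v_1], [v_2], [v_3], [v_4], [v_5]
  1-simplices (12): [v_0,v_2], [v_0,v_3], [v_0,v_4], [v_0,v_5], [v_1,v_2], [v_1,v_3], [v_1,v_5], [v_2,v_3], [v_2,v_4], [v_2,v_5], [v_3,v_5], [v_4,v_5]
  2-simplices (6): [v_0,v_2,v_3], [v_0,v_3,v_5], [v_0,v_4,v_5], [v_1,v_2,v_3], [v_1,v_2,v_5], [v_2,v_4,v_5]

so the chain groups are C_0 ≅ Z^6, C_1 ≅ Z^12, C_2 ≅ Z^6.

The boundary map ∂_1: C_1 → C_0 maps an edge to its endpoints' difference, ∂[p,q] = q − p. For instance
  ∂[v_0,v_2] = [v_2] − [v_0].
The 6×12 boundary matrix has rank 5 and Smith normal form diag(1,1,1,1,1).

Boundary ∂_2: C_2 → C_1 sends each 2-simplex [p,q,r] to [q,r] − [p,r] + [p,q]. For instance
  ∂[v_1,v_2,v_3] = [v_2,v_3] − [v_1,v_3] + [v_1,v_2],
  ∂[v_2,v_4,v_5] = [v_4,v_5] − [v_2,v_5] + [v_2,v_4].
The resulting 12×6 matrix has rank 6, and its Smith normal form has invariant factors (1,1,1,1,1,1).

Computing H_k = (kernel of ∂_k) / (image of ∂_{k+1}):

  H_0: rank C_0 − rank ∂_1 = 6 − 5 = 1, and the invariant factors of ∂_1 are all 1, so H_0 = Z.
  H_1: rank ker ∂_1 − rank ∂_2 = (12 − 5) − 6 = 1, and the invariant factors of ∂_2 are all 1, so H_1 = Z.
  H_2: rank ker ∂_2 − rank ∂_3 = (6 − 6) − 0 = 0, and there is no ∂_3, so H_2 = 0.

(K is a triangulation of the cylinder S^1 x I.)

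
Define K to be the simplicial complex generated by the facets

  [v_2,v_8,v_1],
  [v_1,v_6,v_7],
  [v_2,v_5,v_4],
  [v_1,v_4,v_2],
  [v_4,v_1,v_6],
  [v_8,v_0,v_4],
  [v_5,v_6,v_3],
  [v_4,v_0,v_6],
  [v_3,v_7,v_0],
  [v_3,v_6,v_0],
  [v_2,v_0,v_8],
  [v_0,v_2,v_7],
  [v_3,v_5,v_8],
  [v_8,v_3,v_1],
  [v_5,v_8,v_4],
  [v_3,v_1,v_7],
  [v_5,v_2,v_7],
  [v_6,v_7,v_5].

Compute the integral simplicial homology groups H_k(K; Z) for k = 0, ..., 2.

Fix the vertex order v_0 < v_1 < v_2 < v_3 < v_4 < v_5 < v_6 < v_7 < v_8 and write every simplex with vertices in increasing order. Then dim K = 2 and the simplices of K are:

  0-simplices (9): [v_0], [v_1], [v_2], [v_3], [v_4], [v_5], [v_6], [v_7], [v_8]
  1-simplices (27): (27 of them)
  2-simplices (18): (18 of them)

so the chain groups are C_0 ≅ Z^9, C_1 ≅ Z^27, C_2 ≅ Z^18.

∂_1: C_1 → C_0 maps an edge to its endpoints' difference, ∂[p,q] = q − p.
The resulting 9×27 matrix has rank 8, and its Smith normal form has invariant factors (1,1,1,1,1,1,1,1).

The boundary map ∂_2: C_2 → C_1 sends each 2-simplex [p,q,r] to [q,r] − [p,r] + [p,q]. For instance
  ∂[v_0,v_2,v_7] = [v_2,v_7] − [v_0,v_7] + [v_0,v_2],
  ∂[v_1,v_2,v_8] = [v_2,v_8] − [v_1,v_8] + [v_1,v_2].
As a 27×18 matrix over Z this has rank 18, with invariant factors (1,1,1,1,1,1,1,1,1,1,1,1,1,1,1,1,1,2).

Computing H_k = (kernel of ∂_k) / (image of ∂_{k+1}):

  H_0: rank C_0 − rank ∂_1 = 9 − 8 = 1, and the invariant factors of ∂_1 are all 1, so H_0 = Z.
  H_1: rank ker ∂_1 − rank ∂_2 = (27 − 8) − 18 = 1, and ∂_2 has invariant factor 2 > 1, so H_1 = Z ⊕ Z/2.
  H_2: rank ker ∂_2 − rank ∂_3 = (18 − 18) − 0 = 0, and there is no ∂_3, so H_2 = 0.

As a check, the Euler characteristic is 9 − 27 + 18 = 0, which agrees with 1 − 1 + 0 = 0.

H_0 = Z,  H_1 = Z ⊕ Z/2,  H_2 = 0.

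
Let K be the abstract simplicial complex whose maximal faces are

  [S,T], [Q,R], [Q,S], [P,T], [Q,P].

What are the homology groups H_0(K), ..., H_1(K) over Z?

H_0 ≅ Z,  H_1 ≅ Z.

Take the total order P < Q < R < S < T on the vertex set. Then K (dimension 1) consists of the simplices:

  0-simplices (5): P, Q, R, S, T
  1-simplices (5): PQ, PT, QR, QS, ST

so the chain groups are C_0 ≅ Z^5, C_1 ≅ Z^5.

Boundary ∂_1: C_1 → C_0 is given by ∂[p,q] = [q] − [p].
This gives a 5×5 integer matrix of rank 4; reducing to Smith normal form yields diagonal entries (1,1,1,1).

From H_k ≅ ker(∂_k) / im(∂_{k+1}) we obtain:

  H_0: rank C_0 − rank ∂_1 = 5 − 4 = 1, and the invariant factors of ∂_1 are all 1, so H_0 = Z.
  H_1: rank ker ∂_1 − rank ∂_2 = (5 − 4) − 0 = 1, and there is no ∂_2, so H_1 = Z.

As a check, the Euler characteristic is 5 − 5 = 0, which agrees with 1 − 1 = 0.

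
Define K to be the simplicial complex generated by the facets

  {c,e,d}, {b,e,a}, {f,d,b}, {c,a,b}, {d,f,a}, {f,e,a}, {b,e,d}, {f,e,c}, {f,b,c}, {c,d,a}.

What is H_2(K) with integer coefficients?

H_2 ≅ 0.

Fix the vertex order a < b < c < d < e < f and write every simplex with vertices in increasing order. Then dim K = 2 and the simplices of K are:

  0-simplices (6): a, b, c, d, e, f
  1-simplices (15): ab, ac, ad, ae, af, bc, bd, be, bf, cd, ce, cf, de, df, ef
  2-simplices (10): abc, abe, acd, adf, aef, bcf, bde, bdf, cde, cef

so the chain groups are C_0 ≅ Z^6, C_1 ≅ Z^15, C_2 ≅ Z^10.

The boundary map ∂_1: C_1 → C_0 maps an edge to its endpoints' difference, ∂[p,q] = q − p.
As a 6×15 matrix over Z this has rank 5, with invariant factors (1,1,1,1,1).

Boundary ∂_2: C_2 → C_1 maps a triangle to the signed sum of its edges. For instance
  ∂bcf = cf − bf + bc,
  ∂acd = cd − ad + ac.
The 15×10 boundary matrix has rank 10 and Smith normal form diag(1,1,1,1,1,1,1,1,1,2).

From H_k ≅ ker(∂_k) / im(∂_{k+1}) we obtain:

  H_2: rank ker ∂_2 − rank ∂_3 = (10 − 10) − 0 = 0, and there is no ∂_3, so H_2 = 0.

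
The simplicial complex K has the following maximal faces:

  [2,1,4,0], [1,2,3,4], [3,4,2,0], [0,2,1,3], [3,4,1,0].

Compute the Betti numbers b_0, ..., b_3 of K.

Order the vertices as 0 < 1 < 2 < 3 < 4. Listing each simplex with vertices in this order, K has dimension 3 with simplices:

  0-simplices (5): [0], [1], [2], [3], [4]
  1-simplices (10): [0,1], [0,2], [0,3], [0,4], [1,2], [1,3], [1,4], [2,3], [2,4], [3,4]
  2-simplices (10): [0,1,2], [0,1,3], [0,1,4], [0,2,3], [0,2,4], [0,3,4], [1,2,3], [1,2,4], [1,3,4], [2,3,4]
  3-simplices (5): [0,1,2,3], [0,1,2,4], [0,1,3,4], [0,2,3,4], [1,2,3,4]

Hence C_0 ≅ Z^5, C_1 ≅ Z^10, C_2 ≅ Z^10, C_3 ≅ Z^5.

Boundary ∂_1: C_1 → C_0 is given by ∂[p,q] = [q] − [p]. For instance
  ∂[0,4] = [4] − [0].
The 5×10 boundary matrix has rank 4 and Smith normal form diag(1,1,1,1).

Boundary ∂_2: C_2 → C_1 acts by ∂[p,q,r] = [q,r] − [p,r] + [p,q]. For instance
  ∂[0,2,4] = [2,4] − [0,4] + [0,2],
  ∂[1,3,4] = [3,4] − [1,4] + [1,3].
The 10×10 boundary matrix has rank 6 and Smith normal form diag(1,1,1,1,1,1).

The boundary map ∂_3: C_3 → C_2 sends each 3-simplex σ to the alternating sum Σ_i (−1)^i (σ with its i-th vertex removed). For instance
  ∂[0,1,2,4] = [1,2,4] − [0,2,4] + [0,1,4] − [0,1,2],
  ∂[0,1,3,4] = [1,3,4] − [0,3,4] + [0,1,4] − [0,1,3].
As a 10×5 matrix over Z this has rank 4, with invariant factors (1,1,1,1).

Reading off H_k = ker ∂_k / im ∂_{k+1}:

  H_0: rank C_0 − rank ∂_1 = 5 − 4 = 1, and the invariant factors of ∂_1 are all 1, so H_0 ≅ Z.
  H_1: rank ker ∂_1 − rank ∂_2 = (10 − 4) − 6 = 0, and the invariant factors of ∂_2 are all 1, so H_1 ≅ 0.
  H_2: rank ker ∂_2 − rank ∂_3 = (10 − 6) − 4 = 0, and the invariant factors of ∂_3 are all 1, so H_2 ≅ 0.
  H_3: rank ker ∂_3 − rank ∂_4 = (5 − 4) − 0 = 1, and there is no ∂_4, so H_3 ≅ Z.

As a check, the Euler characteristic is 5 − 10 + 10 − 5 = 0, which agrees with 1 − 0 + 0 − 1 = 0.
(K is a triangulation of the 3-sphere S^3.)

Hence the Betti numbers are b_0 = 1, b_1 = 0, b_2 = 0, b_3 = 1.

b_0 = 1, b_1 = 0, b_2 = 0, b_3 = 1.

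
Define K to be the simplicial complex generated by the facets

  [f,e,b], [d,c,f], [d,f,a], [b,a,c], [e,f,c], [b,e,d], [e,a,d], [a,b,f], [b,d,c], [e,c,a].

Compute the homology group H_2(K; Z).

H_2 = 0.

We work with the vertex ordering a < b < c < d < e < f. The simplices of K, each written with vertices in increasing order, are:

  0-simplices (6): a, b, c, d, e, f
  1-simplices (15): ab, ac, ad, ae, af, bc, bd, be, bf, cd, ce, cf, de, df, ef
  2-simplices (10): abc, abf, ace, ade, adf, bcd, bde, bef, cdf, cef

so the chain groups are C_0 ≅ Z^6, C_1 ≅ Z^15, C_2 ≅ Z^10.

The boundary map ∂_1: C_1 → C_0 maps an edge to its endpoints' difference, ∂[p,q] = q − p. For instance
  ∂de = e − d.
As a 6×15 matrix over Z this has rank 5, with invariant factors (1,1,1,1,1).

Boundary ∂_2: C_2 → C_1 sends each 2-simplex [p,q,r] to [q,r] − [p,r] + [p,q]. For instance
  ∂ade = de − ae + ad,
  ∂abf = bf − af + ab.
This gives a 15×10 integer matrix of rank 10; reducing to Smith normal form yields diagonal entries (1,1,1,1,1,1,1,1,1,2).

From H_k ≅ ker(∂_k) / im(∂_{k+1}) we obtain:

  H_2: rank ker ∂_2 − rank ∂_3 = (10 − 10) − 0 = 0, and there is no ∂_3, so H_2 = 0.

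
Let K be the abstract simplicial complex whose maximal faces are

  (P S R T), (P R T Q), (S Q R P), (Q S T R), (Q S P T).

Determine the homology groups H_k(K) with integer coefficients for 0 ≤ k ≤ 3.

Order the vertices as P < Q < R < S < T. Listing each simplex with vertices in this order, K has dimension 3 with simplices:

  0-simplices (5): P, Q, R, S, T
  1-simplices (10): PQ, PR, PS, PT, QR, QS, QT, RS, RT, ST
  2-simplices (10): PQR, PQS, PQT, PRS, PRT, PST, QRS, QRT, QST, RST
  3-simplices (5): PQRS, PQRT, PQST, PRST, QRST

Hence C_0 ≅ Z^5, C_1 ≅ Z^10, C_2 ≅ Z^10, C_3 ≅ Z^5.

The boundary map ∂_1: C_1 → C_0 is given by ∂[p,q] = [q] − [p].
The 5×10 boundary matrix has rank 4 and Smith normal form diag(1,1,1,1).

The boundary map ∂_2: C_2 → C_1 maps a triangle to the signed sum of its edges. For instance
  ∂QST = ST − QT + QS,
  ∂PQT = QT − PT + PQ.
This gives a 10×10 integer matrix of rank 6; reducing to Smith normal form yields diagonal entries (1,1,1,1,1,1).

The boundary map ∂_3: C_3 → C_2 sends each 3-simplex σ to the alternating sum Σ_i (−1)^i (σ with its i-th vertex removed). For instance
  ∂PQRT = QRT − PRT + PQT − PQR,
  ∂QRST = RST − QST + QRT − QRS.
This gives a 10×5 integer matrix of rank 4; reducing to Smith normal form yields diagonal entries (1,1,1,1).

Now H_k = ker ∂_k / im ∂_{k+1}, so:

  H_0: rank C_0 − rank ∂_1 = 5 − 4 = 1, and the invariant factors of ∂_1 are all 1, so H_0 = Z.
  H_1: rank ker ∂_1 − rank ∂_2 = (10 − 4) − 6 = 0, and the invariant factors of ∂_2 are all 1, so H_1 = 0.
  H_2: rank ker ∂_2 − rank ∂_3 = (10 − 6) − 4 = 0, and the invariant factors of ∂_3 are all 1, so H_2 = 0.
  H_3: rank ker ∂_3 − rank ∂_4 = (5 − 4) − 0 = 1, and there is no ∂_4, so H_3 = Z.

H_0 = Z,  H_1 = 0,  H_2 = 0,  H_3 = Z.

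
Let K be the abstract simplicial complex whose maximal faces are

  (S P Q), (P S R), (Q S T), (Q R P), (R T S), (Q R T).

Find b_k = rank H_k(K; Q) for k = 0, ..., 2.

Take the total order P < Q < R < S < T on the vertex set. Then K (dimension 2) consists of the simplices:

  0-simplices (5): P, Q, R, S, T
  1-simplices (9): PQ, PR, PS, QR, QS, QT, RS, RT, ST
  2-simplices (6): PQR, PQS, PRS, QRT, QST, RST

Hence C_0 ≅ Z^5, C_1 ≅ Z^9, C_2 ≅ Z^6.

Boundary ∂_1: C_1 → C_0 maps an edge to its endpoints' difference, ∂[p,q] = q − p.
As a 5×9 matrix over Z this has rank 4, with invariant factors (1,1,1,1).

∂_2: C_2 → C_1 acts by ∂[p,q,r] = [q,r] − [p,r] + [p,q]. For instance
  ∂QST = ST − QT + QS,
  ∂PQS = QS − PS + PQ.
The resulting 9×6 matrix has rank 5, and its Smith normal form has invariant factors (1,1,1,1,1).

Now H_k = ker ∂_k / im ∂_{k+1}, so:

  H_0: rank C_0 − rank ∂_1 = 5 − 4 = 1, and the invariant factors of ∂_1 are all 1, so H_0 ≅ Z.
  H_1: rank ker ∂_1 − rank ∂_2 = (9 − 4) − 5 = 0, and the invariant factors of ∂_2 are all 1, so H_1 ≅ 0.
  H_2: rank ker ∂_2 − rank ∂_3 = (6 − 5) − 0 = 1, and there is no ∂_3, so H_2 ≅ Z.

(K is a triangulation of the 2-sphere S^2.)

Hence the Betti numbers are b_0 = 1, b_1 = 0, b_2 = 1.

b_0 = 1, b_1 = 0, b_2 = 1.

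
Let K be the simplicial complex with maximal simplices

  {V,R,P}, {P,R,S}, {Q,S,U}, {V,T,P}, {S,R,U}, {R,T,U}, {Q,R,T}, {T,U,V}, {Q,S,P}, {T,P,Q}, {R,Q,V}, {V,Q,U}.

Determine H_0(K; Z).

Fix the vertex order P < Q < R < S < T < U < V and write every simplex with vertices in increasing order. Then dim K = 2 and the simplices of K are:

  0-simplices (7): P, Q, R, S, T, U, V
  1-simplices (18): PQ, PR, PS, PT, PV, QR, QS, QT, QU, QV, RS, RT, RU, RV, SU, TU, TV, UV
  2-simplices (12): PQS, PQT, PRS, PRV, PTV, QRT, QRV, QSU, QUV, RSU, RTU, TUV

so the chain groups are C_0 ≅ Z^7, C_1 ≅ Z^18, C_2 ≅ Z^12.

Boundary ∂_1: C_1 → C_0 sends each edge [p,q] (with p < q) to q − p. For instance
  ∂PR = R − P.
This gives a 7×18 integer matrix of rank 6; reducing to Smith normal form yields diagonal entries (1,1,1,1,1,1).

The boundary map ∂_2: C_2 → C_1 maps a triangle to the signed sum of its edges. For instance
  ∂RSU = SU − RU + RS,
  ∂TUV = UV − TV + TU.
The resulting 18×12 matrix has rank 12, and its Smith normal form has invariant factors (1,1,1,1,1,1,1,1,1,1,1,2).

Reading off H_k = ker ∂_k / im ∂_{k+1}:

  H_0: rank C_0 − rank ∂_1 = 7 − 6 = 1, and the invariant factors of ∂_1 are all 1, so H_0 ≅ Z.

H_0 = Z.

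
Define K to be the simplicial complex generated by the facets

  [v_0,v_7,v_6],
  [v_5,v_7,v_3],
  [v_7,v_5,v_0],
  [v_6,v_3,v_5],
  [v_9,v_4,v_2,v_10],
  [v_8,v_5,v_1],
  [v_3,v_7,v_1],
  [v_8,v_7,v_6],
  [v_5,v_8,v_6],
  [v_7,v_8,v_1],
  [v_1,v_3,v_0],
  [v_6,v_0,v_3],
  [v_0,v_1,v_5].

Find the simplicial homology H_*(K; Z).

Order the vertices as v_0 < v_1 < v_2 < v_3 < v_4 < v_5 < v_6 < v_7 < v_8 < v_9 < v_10. Listing each simplex with vertices in this order, K has dimension 3 with simplices:

  0-simplices (11): [v_0], [v_1], [v_2], [v_3], [v_4], [v_5], [v_6], [v_7], [v_8], [v_9], [v_10]
  1-simplices (24): (24 of them)
  2-simplices (16): (16 of them)
  3-simplices (1): [v_2,v_4,v_9,v_10]

so the chain groups are C_0 ≅ Z^11, C_1 ≅ Z^24, C_2 ≅ Z^16, C_3 ≅ Z^1.

The boundary map ∂_1: C_1 → C_0 maps an edge to its endpoints' difference, ∂[p,q] = q − p. For instance
  ∂[v_0,v_3] = [v_3] − [v_0].
As a 11×24 matrix over Z this has rank 9, with invariant factors (1,1,1,1,1,1,1,1,1).

Boundary ∂_2: C_2 → C_1 maps a triangle to the signed sum of its edges. For instance
  ∂[v_1,v_5,v_8] = [v_5,v_8] − [v_1,v_8] + [v_1,v_5],
  ∂[v_3,v_5,v_7] = [v_5,v_7] − [v_3,v_7] + [v_3,v_5].
The resulting 24×16 matrix has rank 15, and its Smith normal form has invariant factors (1,1,1,1,1,1,1,1,1,1,1,1,1,1,2).

Boundary ∂_3: C_3 → C_2 sends each 3-simplex σ to the alternating sum Σ_i (−1)^i (σ with its i-th vertex removed). For instance
  ∂[v_2,v_4,v_9,v_10] = [v_4,v_9,v_10] − [v_2,v_9,v_10] + [v_2,v_4,v_10] − [v_2,v_4,v_9].
As a 16×1 matrix over Z this has rank 1, with invariant factors (1).

Now H_k = ker ∂_k / im ∂_{k+1}, so:

  H_0: rank C_0 − rank ∂_1 = 11 − 9 = 2, and the invariant factors of ∂_1 are all 1, so H_0 ≅ Z^2.
  H_1: rank ker ∂_1 − rank ∂_2 = (24 − 9) − 15 = 0, and ∂_2 has invariant factor 2 > 1, so H_1 ≅ Z/2.
  H_2: rank ker ∂_2 − rank ∂_3 = (16 − 15) − 1 = 0, and the invariant factors of ∂_3 are all 1, so H_2 ≅ 0.
  H_3: rank ker ∂_3 − rank ∂_4 = (1 − 1) − 0 = 0, and there is no ∂_4, so H_3 ≅ 0.

H_0 = Z^2,  H_1 = Z/2,  H_2 = 0,  H_3 = 0.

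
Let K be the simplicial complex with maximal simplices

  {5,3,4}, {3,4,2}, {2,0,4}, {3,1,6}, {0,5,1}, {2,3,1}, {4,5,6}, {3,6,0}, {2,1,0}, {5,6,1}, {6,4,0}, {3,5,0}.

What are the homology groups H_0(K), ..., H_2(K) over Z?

H_0 ≅ Z,  H_1 ≅ Z/2,  H_2 = 0.

Order the vertices as 0 < 1 < 2 < 3 < 4 < 5 < 6. Listing each simplex with vertices in this order, K has dimension 2 with simplices:

  0-simplices (7): [0], [1], [2], [3], [4], [5], [6]
  1-simplices (18): [0,1], [0,2], [0,3], [0,4], [0,5], [0,6], [1,2], [1,3], [1,5], [1,6], [2,3], [2,4], [3,4], [3,5], [3,6], [4,5], [4,6], [5,6]
  2-simplices (12): [0,1,2], [0,1,5], [0,2,4], [0,3,5], [0,3,6], [0,4,6], [1,2,3], [1,3,6], [1,5,6], [2,3,4], [3,4,5], [4,5,6]

so the chain groups are C_0 ≅ Z^7, C_1 ≅ Z^18, C_2 ≅ Z^12.

∂_1: C_1 → C_0 sends each edge [p,q] (with p < q) to q − p. For instance
  ∂[1,3] = [3] − [1].
This gives a 7×18 integer matrix of rank 6; reducing to Smith normal form yields diagonal entries (1,1,1,1,1,1).

The boundary map ∂_2: C_2 → C_1 sends each 2-simplex [p,q,r] to [q,r] − [p,r] + [p,q]. For instance
  ∂[1,5,6] = [5,6] − [1,6] + [1,5],
  ∂[3,4,5] = [4,5] − [3,5] + [3,4].
The 18×12 boundary matrix has rank 12 and Smith normal form diag(1,1,1,1,1,1,1,1,1,1,1,2).

Computing H_k = (kernel of ∂_k) / (image of ∂_{k+1}):

  H_0: rank C_0 − rank ∂_1 = 7 − 6 = 1, and the invariant factors of ∂_1 are all 1, so H_0 ≅ Z.
  H_1: rank ker ∂_1 − rank ∂_2 = (18 − 6) − 12 = 0, and ∂_2 has invariant factor 2 > 1, so H_1 ≅ Z/2.
  H_2: rank ker ∂_2 − rank ∂_3 = (12 − 12) − 0 = 0, and there is no ∂_3, so H_2 ≅ 0.

(K is a triangulation of the real projective plane RP^2.)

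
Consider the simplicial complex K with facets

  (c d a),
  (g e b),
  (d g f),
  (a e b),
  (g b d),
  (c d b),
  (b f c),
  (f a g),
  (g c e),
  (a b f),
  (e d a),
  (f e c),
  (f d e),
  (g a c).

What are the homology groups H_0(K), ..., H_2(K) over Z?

H_0 = Z,  H_1 = Z^2,  H_2 = Z.

Order the vertices as a < b < c < d < e < f < g. Listing each simplex with vertices in this order, K has dimension 2 with simplices:

  0-simplices (7): a, b, c, d, e, f, g
  1-simplices (21): ab, ac, ad, ae, af, ag, bc, bd, be, bf, bg, cd, ce, cf, cg, de, df, dg, ef, eg, fg
  2-simplices (14): abe, abf, acd, acg, ade, afg, bcd, bcf, bdg, beg, cef, ceg, def, dfg

giving chain groups C_0 ≅ Z^7, C_1 ≅ Z^21, C_2 ≅ Z^14.

Boundary ∂_1: C_1 → C_0 is given by ∂[p,q] = [q] − [p]. For instance
  ∂af = f − a.
The resulting 7×21 matrix has rank 6, and its Smith normal form has invariant factors (1,1,1,1,1,1).

∂_2: C_2 → C_1 maps a triangle to the signed sum of its edges. For instance
  ∂acg = cg − ag + ac,
  ∂afg = fg − ag + af.
This gives a 21×14 integer matrix of rank 13; reducing to Smith normal form yields diagonal entries (1,1,1,1,1,1,1,1,1,1,1,1,1).

Computing H_k = (kernel of ∂_k) / (image of ∂_{k+1}):

  H_0: rank C_0 − rank ∂_1 = 7 − 6 = 1, and the invariant factors of ∂_1 are all 1, so H_0 = Z.
  H_1: rank ker ∂_1 − rank ∂_2 = (21 − 6) − 13 = 2, and the invariant factors of ∂_2 are all 1, so H_1 = Z^2.
  H_2: rank ker ∂_2 − rank ∂_3 = (14 − 13) − 0 = 1, and there is no ∂_3, so H_2 = Z.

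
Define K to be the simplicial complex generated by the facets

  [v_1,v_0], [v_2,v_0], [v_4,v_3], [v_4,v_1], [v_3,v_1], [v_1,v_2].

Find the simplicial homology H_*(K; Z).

H_0 ≅ Z,  H_1 ≅ Z^2.

K has 5 vertices, 6 edges.
rank ∂_0 = 0, rank ∂_1 = 4 ⇒ b_0 = 5 − 0 − 4 = 1; all invariant factors of ∂_1 are 1 so no torsion. So H_0 ≅ Z.
rank ∂_1 = 4, rank ∂_2 = 0 ⇒ b_1 = 6 − 4 − 0 = 2. So H_1 ≅ Z^2.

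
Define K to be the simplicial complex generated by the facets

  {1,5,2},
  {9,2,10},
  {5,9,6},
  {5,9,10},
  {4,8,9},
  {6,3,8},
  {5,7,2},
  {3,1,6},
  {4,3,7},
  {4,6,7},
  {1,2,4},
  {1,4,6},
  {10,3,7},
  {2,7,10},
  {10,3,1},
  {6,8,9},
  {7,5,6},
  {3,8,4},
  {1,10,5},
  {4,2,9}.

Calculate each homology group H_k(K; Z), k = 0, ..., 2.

Fix the vertex order 1 < 2 < 3 < 4 < 5 < 6 < 7 < 8 < 9 < 10 and write every simplex with vertices in increasing order. Then dim K = 2 and the simplices of K are:

  0-simplices (10): [1], [2], [3], [4], [5], [6], [7], [8], [9], [10]
  1-simplices (30): (30 of them)
  2-simplices (20): (20 of them)

Hence C_0 ≅ Z^10, C_1 ≅ Z^30, C_2 ≅ Z^20.

Boundary ∂_1: C_1 → C_0 sends each edge [p,q] (with p < q) to q − p. For instance
  ∂[5,6] = [6] − [5].
As a 10×30 matrix over Z this has rank 9, with invariant factors (1,1,1,1,1,1,1,1,1).

∂_2: C_2 → C_1 acts by ∂[p,q,r] = [q,r] − [p,r] + [p,q]. For instance
  ∂[2,7,10] = [7,10] − [2,10] + [2,7],
  ∂[3,6,8] = [6,8] − [3,8] + [3,6].
The resulting 30×20 matrix has rank 20, and its Smith normal form has invariant factors (1,1,1,1,1,1,1,1,1,1,1,1,1,1,1,1,1,1,1,2).

Reading off H_k = ker ∂_k / im ∂_{k+1}:

  H_0: rank C_0 − rank ∂_1 = 10 − 9 = 1, and the invariant factors of ∂_1 are all 1, so H_0 = Z.
  H_1: rank ker ∂_1 − rank ∂_2 = (30 − 9) − 20 = 1, and ∂_2 has invariant factor 2 > 1, so H_1 = Z ⊕ Z/2Z.
  H_2: rank ker ∂_2 − rank ∂_3 = (20 − 20) − 0 = 0, and there is no ∂_3, so H_2 = 0.

H_0 = Z,  H_1 = Z ⊕ Z/2Z,  H_2 = 0.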